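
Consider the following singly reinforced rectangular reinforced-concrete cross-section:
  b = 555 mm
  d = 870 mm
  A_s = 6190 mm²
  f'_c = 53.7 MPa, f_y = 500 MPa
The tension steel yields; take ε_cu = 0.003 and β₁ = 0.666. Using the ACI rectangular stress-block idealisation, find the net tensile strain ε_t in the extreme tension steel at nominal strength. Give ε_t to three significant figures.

ε_t ≈ 0.0112

a = A_s f_y/(0.85 f'_c b) = 122.17 mm.
β₁ = 0.666, so c = a/β₁ = 122.17/0.666 = 183.44 mm.
From the linear strain diagram with ε_cu = 0.003: ε_t = 0.003 (d − c)/c = 0.003 × (870 − 183.44)/183.44 = 0.0112.
Since ε_t ≥ 0.005, the section is tension-controlled.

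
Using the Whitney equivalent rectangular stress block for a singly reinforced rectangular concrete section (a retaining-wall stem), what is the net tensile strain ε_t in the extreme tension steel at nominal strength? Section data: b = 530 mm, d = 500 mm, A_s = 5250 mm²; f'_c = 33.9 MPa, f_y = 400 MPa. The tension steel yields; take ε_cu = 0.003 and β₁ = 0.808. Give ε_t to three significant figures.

a = A_s f_y/(0.85 f'_c b) = 137.51 mm.
β₁ = 0.808, so c = a/β₁ = 137.51/0.808 = 170.19 mm.
From the linear strain diagram with ε_cu = 0.003: ε_t = 0.003 (d − c)/c = 0.003 × (500 − 170.19)/170.19 = 0.00581.
Since ε_t ≥ 0.005, the section is tension-controlled.

ε_t ≈ 0.00581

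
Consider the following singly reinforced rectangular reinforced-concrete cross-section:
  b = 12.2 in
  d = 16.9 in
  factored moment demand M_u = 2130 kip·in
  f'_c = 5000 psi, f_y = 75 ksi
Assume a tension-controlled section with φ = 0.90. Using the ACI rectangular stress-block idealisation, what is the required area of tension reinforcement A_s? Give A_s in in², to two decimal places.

A_s ≈ 2.05 in²

M_n = M_u/φ = 2130/0.90 = 2366.67 kip·in.
From M_n = 0.85 f'_c a b (d − a/2):
a = d − √(d² − 2M_n/(0.85 f'_c b)) = 16.9 − √(16.9² − 2 × 2366.67/(0.85 × 5 × 12.2)) = 2.960 in.
A_s = 0.85 f'_c a b / f_y = 0.85 × 5 × 2.960 × 12.2 / 75 = 2.046 in².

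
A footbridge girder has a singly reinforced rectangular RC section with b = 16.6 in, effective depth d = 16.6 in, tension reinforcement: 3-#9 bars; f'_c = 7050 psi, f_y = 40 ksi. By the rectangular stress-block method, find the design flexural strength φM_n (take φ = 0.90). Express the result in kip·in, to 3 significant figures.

A_s = 3 × 1 = 3 in².
T = A_s f_y = 3 × 40 = 120 kips.
a = T/(0.85 f'_c b) = 120/(0.85 × 7.05 × 16.6) = 1.206 in.
M_n = T(d − a/2) = 120 × (16.6 − 0.603) = 1919.6 kip·in.
φM_n = 0.90 × 1919.6 = 1727.6 kip·in.

φM_n ≈ 1730 kip·in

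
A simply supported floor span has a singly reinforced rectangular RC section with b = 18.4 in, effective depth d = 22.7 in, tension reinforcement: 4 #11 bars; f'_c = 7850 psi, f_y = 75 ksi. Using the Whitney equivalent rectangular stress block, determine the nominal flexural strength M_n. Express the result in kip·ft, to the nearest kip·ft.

A_s = 4 × 1.56 = 6.24 in².
T = A_s f_y = 6.24 × 75 = 468 kips.
a = T/(0.85 f'_c b) = 468/(0.85 × 7.85 × 18.4) = 3.812 in.
M_n = T(d − a/2) = 468 × (22.7 − 1.906) = 9731.6 kip·in = 9731.6/12 = 810.97 kip·ft.

M_n ≈ 811 kip·ft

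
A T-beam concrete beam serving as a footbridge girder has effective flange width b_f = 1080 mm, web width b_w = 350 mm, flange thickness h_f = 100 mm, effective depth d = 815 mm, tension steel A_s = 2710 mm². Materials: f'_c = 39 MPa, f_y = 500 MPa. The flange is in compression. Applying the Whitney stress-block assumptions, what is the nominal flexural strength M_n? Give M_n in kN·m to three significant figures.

M_n ≈ 1080 kN·m

Tension: T = A_s f_y = 2710 × 500 = 1355000 N.
Try a within the flange: a = T/(0.85 f'_c b_f) = 1355000/(0.85 × 39 × 1080) = 37.85 mm.
Since a = 37.85 ≤ h_f = 100 mm, the stress block lies entirely in the flange; analyse as a rectangular beam of width b_f.
M_n = T(d − a/2) = 1355000 × (815 − 18.925) = 1078.68 × 10⁶ N·mm.
M_n = 1078.68 kN·m.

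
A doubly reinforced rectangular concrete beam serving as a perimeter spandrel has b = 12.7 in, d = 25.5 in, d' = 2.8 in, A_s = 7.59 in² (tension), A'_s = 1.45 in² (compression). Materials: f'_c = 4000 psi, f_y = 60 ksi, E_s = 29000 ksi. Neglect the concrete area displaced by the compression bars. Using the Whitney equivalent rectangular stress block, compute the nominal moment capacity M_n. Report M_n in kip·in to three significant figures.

M_n ≈ 9800 kip·in

Assume both steels yield.
a = (A_s − A'_s) f_y/(0.85 f'_c b) = (7.59 − 1.45) × 60/(0.85 × 4 × 12.7) = 8.532 in.
c = a/β₁ = 8.532/0.85 = 10.038 in; ε'_s = 0.003(c − d')/c = 0.0022 ≥ ε_y = 0.0021, so the compression steel yields.
M_n = (A_s − A'_s) f_y (d − a/2) + A'_s f_y (d − d') = 368.4 × (25.5 − 4.266) + 87 × (25.5 − 2.8) = 7822.6 + 1974.9 = 9797.5 kip·in.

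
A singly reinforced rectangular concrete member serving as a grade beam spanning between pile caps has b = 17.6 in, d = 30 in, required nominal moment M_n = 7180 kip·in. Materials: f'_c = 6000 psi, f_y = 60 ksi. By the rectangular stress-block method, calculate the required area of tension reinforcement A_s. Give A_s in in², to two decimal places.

From M_n = 0.85 f'_c a b (d − a/2):
a = d − √(d² − 2M_n/(0.85 f'_c b)) = 30 − √(30² − 2 × 7180/(0.85 × 6 × 17.6)) = 2.797 in.
A_s = 0.85 f'_c a b / f_y = 0.85 × 6 × 2.797 × 17.6 / 60 = 4.184 in².

A_s ≈ 4.18 in²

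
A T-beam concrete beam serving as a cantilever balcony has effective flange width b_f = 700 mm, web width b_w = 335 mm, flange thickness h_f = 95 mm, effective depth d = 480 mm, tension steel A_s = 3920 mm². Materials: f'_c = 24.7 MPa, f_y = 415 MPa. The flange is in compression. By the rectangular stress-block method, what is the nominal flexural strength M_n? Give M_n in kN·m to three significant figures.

Tension: T = A_s f_y = 3920 × 415 = 1626800 N.
Try a within the flange: a = T/(0.85 f'_c b_f) = 1626800/(0.85 × 24.7 × 700) = 110.69 mm.
a = 110.69 > h_f = 95 mm: the block extends into the web. Split into flange-overhang and web parts.
C_f = 0.85 f'_c (b_f − b_w) h_f = 0.85 × 24.7 × (700 − 335) × 95 = 728002 N.
Remaining web compression depth: a_w = (T − C_f)/(0.85 f'_c b_w) = (1626800 − 728002)/(0.85 × 24.7 × 335) = 127.79 mm.
M_n = C_f(d − h_f/2) + (T − C_f)(d − a_w/2) = 728002 × (480 − 47.5) + 898798 × (480 − 63.895) = 314.86 + 373.99 = 688.85 × 10⁶ N·mm.
M_n = 688.85 kN·m.

M_n ≈ 689 kN·m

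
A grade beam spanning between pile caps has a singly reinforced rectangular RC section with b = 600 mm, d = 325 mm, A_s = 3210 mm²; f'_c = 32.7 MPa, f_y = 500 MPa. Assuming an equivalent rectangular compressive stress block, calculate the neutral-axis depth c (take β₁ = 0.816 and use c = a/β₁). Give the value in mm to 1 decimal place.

T = A_s f_y = 3210 × 500 = 1605000 N = 1605 kN.
Setting C = 0.85 f'_c a b equal to T: a = 1605000/(0.85 × 32.7 × 600) = 96.240 mm.
With β₁ = 0.816, c = a/β₁ = 96.240/0.816 = 117.9 mm.

c ≈ 117.9 mm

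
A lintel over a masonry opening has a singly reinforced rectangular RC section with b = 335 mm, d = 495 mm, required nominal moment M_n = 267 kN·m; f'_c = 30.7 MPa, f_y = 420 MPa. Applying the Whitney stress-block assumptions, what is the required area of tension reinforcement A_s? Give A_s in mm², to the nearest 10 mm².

With M_n = 0.85 f'_c a b (d − a/2), solve the quadratic for a:
a = d − √(d² − 2M_n/(0.85 f'_c b)) = 495 − √(495² − 2 × 267×10⁶/(0.85 × 30.7 × 335)) = 66.12 mm.
A_s = 0.85 f'_c a b / f_y = 0.85 × 30.7 × 66.12 × 335 / 420 = 1376.2 mm².

A_s ≈ 1380 mm²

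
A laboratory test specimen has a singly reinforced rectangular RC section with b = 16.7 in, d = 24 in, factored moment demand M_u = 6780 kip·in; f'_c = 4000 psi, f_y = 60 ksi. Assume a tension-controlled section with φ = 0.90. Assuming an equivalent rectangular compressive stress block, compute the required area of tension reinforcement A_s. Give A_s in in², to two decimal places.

A_s ≈ 6.03 in²

M_n = M_u/φ = 6780/0.90 = 7533.33 kip·in.
From M_n = 0.85 f'_c a b (d − a/2):
a = d − √(d² − 2M_n/(0.85 f'_c b)) = 24 − √(24² − 2 × 7533.33/(0.85 × 4 × 16.7)) = 6.375 in.
A_s = 0.85 f'_c a b / f_y = 0.85 × 4 × 6.375 × 16.7 / 60 = 6.033 in².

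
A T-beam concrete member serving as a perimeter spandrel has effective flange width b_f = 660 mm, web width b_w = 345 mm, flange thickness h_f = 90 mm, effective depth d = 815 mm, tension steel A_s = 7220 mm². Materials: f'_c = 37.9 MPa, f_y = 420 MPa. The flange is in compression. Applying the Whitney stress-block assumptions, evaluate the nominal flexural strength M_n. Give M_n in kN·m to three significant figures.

M_n ≈ 2230 kN·m

Tension: T = A_s f_y = 7220 × 420 = 3032400 N.
Try a within the flange: a = T/(0.85 f'_c b_f) = 3032400/(0.85 × 37.9 × 660) = 142.62 mm.
a = 142.62 > h_f = 90 mm: the block extends into the web. Split into flange-overhang and web parts.
C_f = 0.85 f'_c (b_f − b_w) h_f = 0.85 × 37.9 × (660 − 345) × 90 = 913295 N.
Remaining web compression depth: a_w = (T − C_f)/(0.85 f'_c b_w) = (3032400 − 913295)/(0.85 × 37.9 × 345) = 190.67 mm.
M_n = C_f(d − h_f/2) + (T − C_f)(d − a_w/2) = 913295 × (815 − 45) + 2119105 × (815 − 95.335) = 703.24 + 1525.05 = 2228.29 × 10⁶ N·mm.
M_n = 2228.29 kN·m.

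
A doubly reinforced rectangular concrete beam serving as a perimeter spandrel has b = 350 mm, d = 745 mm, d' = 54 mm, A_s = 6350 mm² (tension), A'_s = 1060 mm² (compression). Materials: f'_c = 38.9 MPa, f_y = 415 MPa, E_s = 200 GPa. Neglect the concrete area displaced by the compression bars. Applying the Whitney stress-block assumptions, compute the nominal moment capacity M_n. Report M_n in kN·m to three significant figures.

Assume both tension and compression steel yield.
Net tension couple steel: A_s − A'_s = 5290 mm².
a = (A_s − A'_s) f_y / (0.85 f'_c b) = 2195350/(0.85 × 38.9 × 350) = 189.70 mm.
c = a/β₁ = 189.70/0.772 = 245.73 mm; ε'_s = 0.003(c − d')/c = 0.0023 ≥ f_y/E_s = 0.0021, so compression steel does yield.
M_n = (A_s − A'_s) f_y (d − a/2) + A'_s f_y (d − d') = [2195350 × (745 − 94.85) + 439900 × (745 − 54)] × 10⁻⁶ = 1427.31 + 303.97 = 1731.28 kN·m.

M_n ≈ 1730 kN·m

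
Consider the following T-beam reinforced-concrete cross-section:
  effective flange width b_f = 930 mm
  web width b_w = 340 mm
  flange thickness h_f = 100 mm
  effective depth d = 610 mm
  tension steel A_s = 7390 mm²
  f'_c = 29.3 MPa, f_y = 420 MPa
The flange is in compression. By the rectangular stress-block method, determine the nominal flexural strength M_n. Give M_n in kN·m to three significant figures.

M_n ≈ 1660 kN·m

Tension: T = A_s f_y = 7390 × 420 = 3103800 N.
Try a within the flange: a = T/(0.85 f'_c b_f) = 3103800/(0.85 × 29.3 × 930) = 134.01 mm.
a = 134.01 > h_f = 100 mm: the block extends into the web. Split into flange-overhang and web parts.
C_f = 0.85 f'_c (b_f − b_w) h_f = 0.85 × 29.3 × (930 − 340) × 100 = 1469395 N.
Remaining web compression depth: a_w = (T − C_f)/(0.85 f'_c b_w) = (3103800 − 1469395)/(0.85 × 29.3 × 340) = 193.02 mm.
M_n = C_f(d − h_f/2) + (T − C_f)(d − a_w/2) = 1469395 × (610 − 50) + 1634405 × (610 − 96.51) = 822.86 + 839.25 = 1662.11 × 10⁶ N·mm.
M_n = 1662.11 kN·m.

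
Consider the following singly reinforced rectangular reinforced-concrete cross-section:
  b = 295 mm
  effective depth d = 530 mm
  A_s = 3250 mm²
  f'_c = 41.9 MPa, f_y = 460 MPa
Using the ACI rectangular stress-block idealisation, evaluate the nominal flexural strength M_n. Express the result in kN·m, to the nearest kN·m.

M_n ≈ 686 kN·m

T = A_s f_y = 3250 × 460 = 1495000 N = 1495 kN.
From C = T: a = T/(0.85 f'_c b) = 1495000/(0.85 × 41.9 × 295) = 142.29 mm.
M_n = T(d − a/2) = 1495 kN × (530 − 71.145) mm = 685.99 kN·m.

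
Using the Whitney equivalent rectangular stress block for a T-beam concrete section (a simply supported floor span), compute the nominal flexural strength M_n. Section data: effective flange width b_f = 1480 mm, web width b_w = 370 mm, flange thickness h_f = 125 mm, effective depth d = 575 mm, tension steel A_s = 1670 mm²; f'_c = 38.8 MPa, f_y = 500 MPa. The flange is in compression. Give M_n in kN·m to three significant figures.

M_n ≈ 473 kN·m

Tension: T = A_s f_y = 1670 × 500 = 835000 N.
Try a within the flange: a = T/(0.85 f'_c b_f) = 835000/(0.85 × 38.8 × 1480) = 17.11 mm.
Since a = 17.11 ≤ h_f = 125 mm, the stress block lies entirely in the flange; analyse as a rectangular beam of width b_f.
M_n = T(d − a/2) = 835000 × (575 − 8.555) = 472.98 × 10⁶ N·mm.
M_n = 472.98 kN·m.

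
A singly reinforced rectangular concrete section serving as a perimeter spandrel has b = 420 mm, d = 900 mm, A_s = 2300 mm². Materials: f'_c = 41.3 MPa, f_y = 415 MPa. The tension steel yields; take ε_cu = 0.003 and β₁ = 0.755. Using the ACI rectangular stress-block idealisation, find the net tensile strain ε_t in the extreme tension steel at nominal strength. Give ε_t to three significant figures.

ε_t ≈ 0.0285

a = A_s f_y/(0.85 f'_c b) = 64.74 mm.
β₁ = 0.755, so c = a/β₁ = 64.74/0.755 = 85.75 mm.
From the linear strain diagram with ε_cu = 0.003: ε_t = 0.003 (d − c)/c = 0.003 × (900 − 85.75)/85.75 = 0.0285.
Since ε_t ≥ 0.005, the section is tension-controlled.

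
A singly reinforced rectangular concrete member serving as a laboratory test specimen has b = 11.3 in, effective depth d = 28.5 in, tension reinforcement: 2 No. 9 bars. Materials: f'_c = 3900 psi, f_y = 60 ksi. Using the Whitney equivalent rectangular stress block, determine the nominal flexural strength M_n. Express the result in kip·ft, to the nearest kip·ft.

M_n ≈ 269 kip·ft

A_s = 2 × 1 = 2 in².
T = A_s f_y = 2 × 60 = 120 kips.
a = T/(0.85 f'_c b) = 120/(0.85 × 3.9 × 11.3) = 3.203 in.
M_n = T(d − a/2) = 120 × (28.5 − 1.6015) = 3227.8 kip·in = 3227.8/12 = 268.98 kip·ft.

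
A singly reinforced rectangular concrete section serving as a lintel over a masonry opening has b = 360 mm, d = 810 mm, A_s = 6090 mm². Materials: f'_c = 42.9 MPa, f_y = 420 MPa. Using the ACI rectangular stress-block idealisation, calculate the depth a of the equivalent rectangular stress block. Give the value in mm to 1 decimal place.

T = A_s f_y = 6090 × 420 = 2557800 N = 2557.8 kN.
Setting C = 0.85 f'_c a b equal to T: a = 2557800/(0.85 × 42.9 × 360) = 194.8 mm.

a ≈ 194.8 mm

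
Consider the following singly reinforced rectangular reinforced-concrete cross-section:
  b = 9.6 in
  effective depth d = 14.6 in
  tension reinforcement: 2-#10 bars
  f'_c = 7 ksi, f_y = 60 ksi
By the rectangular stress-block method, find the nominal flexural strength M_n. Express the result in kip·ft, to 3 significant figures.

A_s = 2 × 1.27 = 2.54 in².
T = A_s f_y = 2.54 × 60 = 152.4 kips.
a = T/(0.85 f'_c b) = 152.4/(0.85 × 7 × 9.6) = 2.668 in.
M_n = T(d − a/2) = 152.4 × (14.6 − 1.334) = 2021.7 kip·in = 2021.7/12 = 168.48 kip·ft.

M_n ≈ 168 kip·ft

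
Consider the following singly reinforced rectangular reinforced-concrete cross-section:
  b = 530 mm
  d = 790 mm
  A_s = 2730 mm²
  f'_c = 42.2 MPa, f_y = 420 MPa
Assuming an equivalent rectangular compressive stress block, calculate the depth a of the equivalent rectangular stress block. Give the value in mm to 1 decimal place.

T = A_s f_y = 2730 × 420 = 1146600 N = 1146.6 kN.
Setting C = 0.85 f'_c a b equal to T: a = 1146600/(0.85 × 42.2 × 530) = 60.3 mm.

a ≈ 60.3 mm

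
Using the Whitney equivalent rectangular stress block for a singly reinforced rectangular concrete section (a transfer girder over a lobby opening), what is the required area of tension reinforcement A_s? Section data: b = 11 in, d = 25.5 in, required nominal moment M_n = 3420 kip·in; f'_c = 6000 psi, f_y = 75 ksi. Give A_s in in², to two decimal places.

From M_n = 0.85 f'_c a b (d − a/2):
a = d − √(d² − 2M_n/(0.85 f'_c b)) = 25.5 − √(25.5² − 2 × 3420/(0.85 × 6 × 11)) = 2.515 in.
A_s = 0.85 f'_c a b / f_y = 0.85 × 6 × 2.515 × 11 / 75 = 1.881 in².

A_s ≈ 1.88 in²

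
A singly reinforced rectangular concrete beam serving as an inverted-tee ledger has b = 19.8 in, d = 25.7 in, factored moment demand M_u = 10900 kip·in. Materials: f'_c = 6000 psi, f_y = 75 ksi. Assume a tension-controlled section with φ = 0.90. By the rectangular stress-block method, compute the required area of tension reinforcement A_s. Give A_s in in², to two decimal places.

M_n = M_u/φ = 10900/0.90 = 12111.1 kip·in.
From M_n = 0.85 f'_c a b (d − a/2):
a = d − √(d² − 2M_n/(0.85 f'_c b)) = 25.7 − √(25.7² − 2 × 12111.1/(0.85 × 6 × 19.8)) = 5.191 in.
A_s = 0.85 f'_c a b / f_y = 0.85 × 6 × 5.191 × 19.8 / 75 = 6.989 in².

A_s ≈ 6.99 in²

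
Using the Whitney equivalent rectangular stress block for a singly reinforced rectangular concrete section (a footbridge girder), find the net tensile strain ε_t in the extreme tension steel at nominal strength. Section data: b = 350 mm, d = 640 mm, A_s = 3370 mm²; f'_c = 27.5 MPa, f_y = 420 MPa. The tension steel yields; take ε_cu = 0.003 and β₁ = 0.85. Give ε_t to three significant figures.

ε_t ≈ 0.00643

a = A_s f_y/(0.85 f'_c b) = 173.01 mm.
β₁ = 0.85, so c = a/β₁ = 173.01/0.85 = 203.54 mm.
From the linear strain diagram with ε_cu = 0.003: ε_t = 0.003 (d − c)/c = 0.003 × (640 − 203.54)/203.54 = 0.00643.
Since ε_t ≥ 0.005, the section is tension-controlled.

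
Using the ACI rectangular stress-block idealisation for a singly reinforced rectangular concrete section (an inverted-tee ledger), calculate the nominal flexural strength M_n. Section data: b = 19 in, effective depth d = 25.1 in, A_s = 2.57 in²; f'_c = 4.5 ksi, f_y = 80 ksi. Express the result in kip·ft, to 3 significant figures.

T = A_s f_y = 2.57 × 80 = 205.6 kips.
a = T/(0.85 f'_c b) = 205.6/(0.85 × 4.5 × 19) = 2.829 in.
M_n = T(d − a/2) = 205.6 × (25.1 − 1.4145) = 4869.7 kip·in = 4869.7/12 = 405.81 kip·ft.

M_n ≈ 406 kip·ft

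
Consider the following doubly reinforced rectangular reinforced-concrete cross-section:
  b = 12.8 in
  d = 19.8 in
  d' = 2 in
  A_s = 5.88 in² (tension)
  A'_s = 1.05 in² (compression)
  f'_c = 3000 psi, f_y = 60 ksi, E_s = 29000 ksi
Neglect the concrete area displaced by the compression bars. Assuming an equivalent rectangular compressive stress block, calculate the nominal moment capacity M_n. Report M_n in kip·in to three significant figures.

Assume both steels yield.
a = (A_s − A'_s) f_y/(0.85 f'_c b) = (5.88 − 1.05) × 60/(0.85 × 3 × 12.8) = 8.879 in.
c = a/β₁ = 8.879/0.85 = 10.446 in; ε'_s = 0.003(c − d')/c = 0.0024 ≥ ε_y = 0.0021, so the compression steel yields.
M_n = (A_s − A'_s) f_y (d − a/2) + A'_s f_y (d − d') = 289.8 × (19.8 − 4.4395) + 63 × (19.8 − 2) = 4451.5 + 1121.4 = 5572.9 kip·in.

M_n ≈ 5570 kip·in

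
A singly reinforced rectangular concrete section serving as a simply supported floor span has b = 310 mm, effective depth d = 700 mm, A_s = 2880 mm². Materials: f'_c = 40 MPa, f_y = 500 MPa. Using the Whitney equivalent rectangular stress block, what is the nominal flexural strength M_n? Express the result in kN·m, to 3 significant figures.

M_n ≈ 910 kN·m

T = A_s f_y = 2880 × 500 = 1440000 N = 1440 kN.
From C = T: a = T/(0.85 f'_c b) = 1440000/(0.85 × 40 × 310) = 136.62 mm.
M_n = T(d − a/2) = 1440 kN × (700 − 68.31) mm = 909.63 kN·m.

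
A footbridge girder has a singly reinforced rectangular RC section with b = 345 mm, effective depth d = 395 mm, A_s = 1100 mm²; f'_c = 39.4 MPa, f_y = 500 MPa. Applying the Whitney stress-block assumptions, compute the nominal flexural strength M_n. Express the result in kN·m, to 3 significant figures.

T = A_s f_y = 1100 × 500 = 550000 N = 550 kN.
From C = T: a = T/(0.85 f'_c b) = 550000/(0.85 × 39.4 × 345) = 47.60 mm.
M_n = T(d − a/2) = 550 kN × (395 − 23.8) mm = 204.16 kN·m.

M_n ≈ 204 kN·m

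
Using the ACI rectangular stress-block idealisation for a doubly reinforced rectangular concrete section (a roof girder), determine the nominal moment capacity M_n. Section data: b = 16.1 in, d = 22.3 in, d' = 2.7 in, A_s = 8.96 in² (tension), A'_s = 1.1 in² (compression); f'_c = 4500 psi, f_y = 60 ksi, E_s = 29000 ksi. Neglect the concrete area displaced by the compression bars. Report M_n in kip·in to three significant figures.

Assume both steels yield.
a = (A_s − A'_s) f_y/(0.85 f'_c b) = (8.96 − 1.1) × 60/(0.85 × 4.5 × 16.1) = 7.658 in.
c = a/β₁ = 7.658/0.825 = 9.282 in; ε'_s = 0.003(c − d')/c = 0.0021 ≥ ε_y = 0.0021, so the compression steel yields.
M_n = (A_s − A'_s) f_y (d − a/2) + A'_s f_y (d − d') = 471.6 × (22.3 − 3.829) + 66 × (22.3 − 2.7) = 8710.9 + 1293.6 = 10004.5 kip·in.

M_n ≈ 10000 kip·in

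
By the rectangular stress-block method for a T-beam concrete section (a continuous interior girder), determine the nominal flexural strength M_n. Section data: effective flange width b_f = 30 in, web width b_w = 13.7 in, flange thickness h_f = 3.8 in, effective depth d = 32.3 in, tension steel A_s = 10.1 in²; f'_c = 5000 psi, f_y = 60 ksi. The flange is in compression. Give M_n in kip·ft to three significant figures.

M_n ≈ 1510 kip·ft

Tension: T = A_s f_y = 10.1 × 60 = 606 kips.
Try a within the flange: a = T/(0.85 f'_c b_f) = 606/(0.85 × 5 × 30) = 4.753 in.
a = 4.753 > h_f = 3.8 in: the block extends into the web. Split into flange-overhang and web parts.
C_f = 0.85 f'_c (b_f − b_w) h_f = 0.85 × 5 × (30 − 13.7) × 3.8 = 263.2 kips.
Remaining web compression depth: a_w = (T − C_f)/(0.85 f'_c b_w) = (606 − 263.2)/(0.85 × 5 × 13.7) = 5.888 in.
M_n = C_f(d − h_f/2) + (T − C_f)(d − a_w/2) = 263.2 × (32.3 − 1.9) + 342.8 × (32.3 − 2.944) = 8001.3 + 10063.2 = 18064.5 kip·in.
M_n = 18064.5/12 = 1505.38 kip·ft.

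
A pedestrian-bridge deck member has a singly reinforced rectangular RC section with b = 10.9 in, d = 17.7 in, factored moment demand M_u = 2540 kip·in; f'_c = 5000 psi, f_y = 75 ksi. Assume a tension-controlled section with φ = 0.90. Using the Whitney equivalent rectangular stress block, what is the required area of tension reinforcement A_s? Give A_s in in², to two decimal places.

A_s ≈ 2.39 in²

M_n = M_u/φ = 2540/0.90 = 2822.22 kip·in.
From M_n = 0.85 f'_c a b (d − a/2):
a = d − √(d² − 2M_n/(0.85 f'_c b)) = 17.7 − √(17.7² − 2 × 2822.22/(0.85 × 5 × 10.9)) = 3.864 in.
A_s = 0.85 f'_c a b / f_y = 0.85 × 5 × 3.864 × 10.9 / 75 = 2.387 in².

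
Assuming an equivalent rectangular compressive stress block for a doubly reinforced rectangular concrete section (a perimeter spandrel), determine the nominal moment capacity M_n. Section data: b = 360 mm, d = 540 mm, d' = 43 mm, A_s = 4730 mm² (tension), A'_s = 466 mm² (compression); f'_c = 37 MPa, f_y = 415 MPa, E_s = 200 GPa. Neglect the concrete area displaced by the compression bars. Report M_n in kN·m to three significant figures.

Assume both tension and compression steel yield.
Net tension couple steel: A_s − A'_s = 4264 mm².
a = (A_s − A'_s) f_y / (0.85 f'_c b) = 1769560/(0.85 × 37 × 360) = 156.29 mm.
c = a/β₁ = 156.29/0.786 = 198.84 mm; ε'_s = 0.003(c − d')/c = 0.0024 ≥ f_y/E_s = 0.0021, so compression steel does yield.
M_n = (A_s − A'_s) f_y (d − a/2) + A'_s f_y (d − d') = [1769560 × (540 − 78.145) + 193390 × (540 − 43)] × 10⁻⁶ = 817.28 + 96.11 = 913.39 kN·m.

M_n ≈ 913 kN·m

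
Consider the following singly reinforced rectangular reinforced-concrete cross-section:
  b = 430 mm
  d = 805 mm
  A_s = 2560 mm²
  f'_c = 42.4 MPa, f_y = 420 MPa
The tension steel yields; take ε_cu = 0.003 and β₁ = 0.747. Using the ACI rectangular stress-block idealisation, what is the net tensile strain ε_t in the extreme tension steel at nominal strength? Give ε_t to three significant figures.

a = A_s f_y/(0.85 f'_c b) = 69.38 mm.
β₁ = 0.747, so c = a/β₁ = 69.38/0.747 = 92.88 mm.
From the linear strain diagram with ε_cu = 0.003: ε_t = 0.003 (d − c)/c = 0.003 × (805 − 92.88)/92.88 = 0.0230.
Since ε_t ≥ 0.005, the section is tension-controlled.

ε_t ≈ 0.0230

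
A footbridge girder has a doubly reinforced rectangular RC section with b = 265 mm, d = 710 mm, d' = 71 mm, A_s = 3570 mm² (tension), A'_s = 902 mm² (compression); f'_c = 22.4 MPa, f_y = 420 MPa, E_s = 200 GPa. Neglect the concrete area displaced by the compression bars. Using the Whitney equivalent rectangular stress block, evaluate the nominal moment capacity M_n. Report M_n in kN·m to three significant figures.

M_n ≈ 913 kN·m

Assume both tension and compression steel yield.
Net tension couple steel: A_s − A'_s = 2668 mm².
a = (A_s − A'_s) f_y / (0.85 f'_c b) = 1120560/(0.85 × 22.4 × 265) = 222.09 mm.
c = a/β₁ = 222.09/0.85 = 261.28 mm; ε'_s = 0.003(c − d')/c = 0.0022 ≥ f_y/E_s = 0.0021, so compression steel does yield.
M_n = (A_s − A'_s) f_y (d − a/2) + A'_s f_y (d − d') = [1120560 × (710 − 111.045) + 378840 × (710 − 71)] × 10⁻⁶ = 671.17 + 242.08 = 913.25 kN·m.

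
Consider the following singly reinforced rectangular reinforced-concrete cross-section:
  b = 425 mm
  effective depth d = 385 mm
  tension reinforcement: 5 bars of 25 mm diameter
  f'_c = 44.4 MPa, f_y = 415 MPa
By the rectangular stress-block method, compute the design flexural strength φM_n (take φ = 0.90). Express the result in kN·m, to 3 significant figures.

φM_n ≈ 324 kN·m

A_s = 5 × 491 = 2455 mm².
T = A_s f_y = 2455 × 415 = 1018825 N = 1018.825 kN.
From C = T: a = T/(0.85 f'_c b) = 1018825/(0.85 × 44.4 × 425) = 63.52 mm.
M_n = T(d − a/2) = 1018.825 kN × (385 − 31.76) mm = 359.89 kN·m.
φM_n = 0.90 × 359.89 = 323.90 kN·m.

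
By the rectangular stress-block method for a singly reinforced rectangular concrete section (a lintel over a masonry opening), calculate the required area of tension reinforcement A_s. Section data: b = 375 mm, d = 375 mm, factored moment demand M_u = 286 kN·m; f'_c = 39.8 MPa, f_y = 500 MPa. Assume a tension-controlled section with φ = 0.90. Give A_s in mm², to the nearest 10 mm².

A_s ≈ 1880 mm²

M_n = M_u/φ = 286/0.90 = 317.778 kN·m.
With M_n = 0.85 f'_c a b (d − a/2), solve the quadratic for a:
a = d − √(d² − 2M_n/(0.85 f'_c b)) = 375 − √(375² − 2 × 317.778×10⁶/(0.85 × 39.8 × 375)) = 74.12 mm.
A_s = 0.85 f'_c a b / f_y = 0.85 × 39.8 × 74.12 × 375 / 500 = 1880.6 mm².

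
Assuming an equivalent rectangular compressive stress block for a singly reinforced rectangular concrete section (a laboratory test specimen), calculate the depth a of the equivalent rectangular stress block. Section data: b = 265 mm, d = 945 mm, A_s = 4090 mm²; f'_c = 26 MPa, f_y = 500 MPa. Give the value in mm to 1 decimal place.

a ≈ 349.2 mm

T = A_s f_y = 4090 × 500 = 2045000 N = 2045 kN.
Setting C = 0.85 f'_c a b equal to T: a = 2045000/(0.85 × 26 × 265) = 349.2 mm.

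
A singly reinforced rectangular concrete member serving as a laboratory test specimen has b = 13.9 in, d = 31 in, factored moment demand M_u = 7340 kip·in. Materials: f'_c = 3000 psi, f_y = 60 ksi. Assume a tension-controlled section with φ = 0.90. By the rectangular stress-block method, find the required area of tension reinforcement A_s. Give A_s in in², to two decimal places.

M_n = M_u/φ = 7340/0.90 = 8155.56 kip·in.
From M_n = 0.85 f'_c a b (d − a/2):
a = d − √(d² − 2M_n/(0.85 f'_c b)) = 31 − √(31² − 2 × 8155.56/(0.85 × 3 × 13.9)) = 8.621 in.
A_s = 0.85 f'_c a b / f_y = 0.85 × 3 × 8.621 × 13.9 / 60 = 5.093 in².

A_s ≈ 5.09 in²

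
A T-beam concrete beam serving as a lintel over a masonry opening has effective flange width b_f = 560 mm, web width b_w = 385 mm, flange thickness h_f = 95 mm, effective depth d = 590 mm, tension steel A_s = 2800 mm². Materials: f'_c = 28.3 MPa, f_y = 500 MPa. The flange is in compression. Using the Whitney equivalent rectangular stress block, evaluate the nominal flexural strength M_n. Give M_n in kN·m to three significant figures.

Tension: T = A_s f_y = 2800 × 500 = 1400000 N.
Try a within the flange: a = T/(0.85 f'_c b_f) = 1400000/(0.85 × 28.3 × 560) = 103.93 mm.
a = 103.93 > h_f = 95 mm: the block extends into the web. Split into flange-overhang and web parts.
C_f = 0.85 f'_c (b_f − b_w) h_f = 0.85 × 28.3 × (560 − 385) × 95 = 399914 N.
Remaining web compression depth: a_w = (T − C_f)/(0.85 f'_c b_w) = (1400000 − 399914)/(0.85 × 28.3 × 385) = 107.99 mm.
M_n = C_f(d − h_f/2) + (T − C_f)(d − a_w/2) = 399914 × (590 − 47.5) + 1000086 × (590 − 53.995) = 216.95 + 536.05 = 753.00 × 10⁶ N·mm.
M_n = 753.00 kN·m.

M_n ≈ 753 kN·m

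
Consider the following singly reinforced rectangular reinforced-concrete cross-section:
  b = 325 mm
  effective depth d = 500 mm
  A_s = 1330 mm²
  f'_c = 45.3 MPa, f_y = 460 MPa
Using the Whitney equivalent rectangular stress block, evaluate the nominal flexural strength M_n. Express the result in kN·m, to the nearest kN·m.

M_n ≈ 291 kN·m

T = A_s f_y = 1330 × 460 = 611800 N = 611.8 kN.
From C = T: a = T/(0.85 f'_c b) = 611800/(0.85 × 45.3 × 325) = 48.89 mm.
M_n = T(d − a/2) = 611.8 kN × (500 − 24.445) mm = 290.94 kN·m.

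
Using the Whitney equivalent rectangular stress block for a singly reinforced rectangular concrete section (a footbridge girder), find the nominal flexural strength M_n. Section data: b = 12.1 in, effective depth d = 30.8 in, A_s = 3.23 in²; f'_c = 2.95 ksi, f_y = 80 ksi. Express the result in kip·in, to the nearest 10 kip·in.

M_n ≈ 6860 kip·in

T = A_s f_y = 3.23 × 80 = 258.4 kips.
a = T/(0.85 f'_c b) = 258.4/(0.85 × 2.95 × 12.1) = 8.517 in.
M_n = T(d − a/2) = 258.4 × (30.8 − 4.2585) = 6858.3 kip·in.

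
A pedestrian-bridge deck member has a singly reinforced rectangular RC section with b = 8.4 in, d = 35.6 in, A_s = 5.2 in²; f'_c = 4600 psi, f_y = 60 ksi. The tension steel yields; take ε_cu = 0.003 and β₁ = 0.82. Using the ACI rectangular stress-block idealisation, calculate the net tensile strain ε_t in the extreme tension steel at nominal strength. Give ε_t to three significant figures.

a = A_s f_y/(0.85 f'_c b) = 9.499 in.
β₁ = 0.82, so c = a/β₁ = 9.499/0.82 = 11.584 in.
From the linear strain diagram with ε_cu = 0.003: ε_t = 0.003 (d − c)/c = 0.003 × (35.6 − 11.584)/11.584 = 0.00622.
Since ε_t ≥ 0.005, the section is tension-controlled.

ε_t ≈ 0.00622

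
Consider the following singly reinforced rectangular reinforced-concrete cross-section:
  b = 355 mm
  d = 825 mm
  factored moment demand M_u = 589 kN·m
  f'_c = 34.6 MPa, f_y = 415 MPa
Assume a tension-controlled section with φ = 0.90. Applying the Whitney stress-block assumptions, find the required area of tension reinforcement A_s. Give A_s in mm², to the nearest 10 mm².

A_s ≈ 2010 mm²

M_n = M_u/φ = 589/0.90 = 654.444 kN·m.
With M_n = 0.85 f'_c a b (d − a/2), solve the quadratic for a:
a = d − √(d² − 2M_n/(0.85 f'_c b)) = 825 − √(825² − 2 × 654.444×10⁶/(0.85 × 34.6 × 355)) = 79.84 mm.
A_s = 0.85 f'_c a b / f_y = 0.85 × 34.6 × 79.84 × 355 / 415 = 2008.6 mm².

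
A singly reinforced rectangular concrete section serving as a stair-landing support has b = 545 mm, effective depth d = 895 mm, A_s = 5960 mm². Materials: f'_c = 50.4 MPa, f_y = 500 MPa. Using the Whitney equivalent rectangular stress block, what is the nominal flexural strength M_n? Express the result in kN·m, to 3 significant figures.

M_n ≈ 2480 kN·m

T = A_s f_y = 5960 × 500 = 2980000 N = 2980 kN.
From C = T: a = T/(0.85 f'_c b) = 2980000/(0.85 × 50.4 × 545) = 127.64 mm.
M_n = T(d − a/2) = 2980 kN × (895 − 63.82) mm = 2476.92 kN·m.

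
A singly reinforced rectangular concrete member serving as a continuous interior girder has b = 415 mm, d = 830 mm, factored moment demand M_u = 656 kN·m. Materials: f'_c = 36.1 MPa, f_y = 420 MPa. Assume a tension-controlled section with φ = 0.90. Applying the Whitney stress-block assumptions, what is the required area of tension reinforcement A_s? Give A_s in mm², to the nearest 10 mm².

M_n = M_u/φ = 656/0.90 = 728.889 kN·m.
With M_n = 0.85 f'_c a b (d − a/2), solve the quadratic for a:
a = d − √(d² − 2M_n/(0.85 f'_c b)) = 830 − √(830² − 2 × 728.889×10⁶/(0.85 × 36.1 × 415)) = 72.09 mm.
A_s = 0.85 f'_c a b / f_y = 0.85 × 36.1 × 72.09 × 415 / 420 = 2185.7 mm².

A_s ≈ 2190 mm²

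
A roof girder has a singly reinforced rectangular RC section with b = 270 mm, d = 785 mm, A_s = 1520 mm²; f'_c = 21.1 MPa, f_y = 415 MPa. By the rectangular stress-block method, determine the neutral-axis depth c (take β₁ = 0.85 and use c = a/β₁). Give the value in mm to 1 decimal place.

T = A_s f_y = 1520 × 415 = 630800 N = 630.8 kN.
Setting C = 0.85 f'_c a b equal to T: a = 630800/(0.85 × 21.1 × 270) = 130.265 mm.
With β₁ = 0.85, c = a/β₁ = 130.265/0.85 = 153.3 mm.

c ≈ 153.3 mm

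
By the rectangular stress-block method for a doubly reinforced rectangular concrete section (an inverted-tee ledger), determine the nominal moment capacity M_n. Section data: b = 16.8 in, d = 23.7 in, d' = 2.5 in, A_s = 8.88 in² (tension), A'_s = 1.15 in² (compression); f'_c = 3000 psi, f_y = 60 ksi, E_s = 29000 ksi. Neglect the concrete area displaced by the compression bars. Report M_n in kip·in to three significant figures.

M_n ≈ 9940 kip·in

Assume both steels yield.
a = (A_s − A'_s) f_y/(0.85 f'_c b) = (8.88 − 1.15) × 60/(0.85 × 3 × 16.8) = 10.826 in.
c = a/β₁ = 10.826/0.85 = 12.736 in; ε'_s = 0.003(c − d')/c = 0.0024 ≥ ε_y = 0.0021, so the compression steel yields.
M_n = (A_s − A'_s) f_y (d − a/2) + A'_s f_y (d − d') = 463.8 × (23.7 − 5.413) + 69 × (23.7 − 2.5) = 8481.5 + 1462.8 = 9944.3 kip·in.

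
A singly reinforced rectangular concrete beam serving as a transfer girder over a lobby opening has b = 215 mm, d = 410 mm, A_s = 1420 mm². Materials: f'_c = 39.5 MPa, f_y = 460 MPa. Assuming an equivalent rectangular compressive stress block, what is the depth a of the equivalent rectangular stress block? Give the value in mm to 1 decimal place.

T = A_s f_y = 1420 × 460 = 653200 N = 653.2 kN.
Setting C = 0.85 f'_c a b equal to T: a = 653200/(0.85 × 39.5 × 215) = 90.5 mm.

a ≈ 90.5 mm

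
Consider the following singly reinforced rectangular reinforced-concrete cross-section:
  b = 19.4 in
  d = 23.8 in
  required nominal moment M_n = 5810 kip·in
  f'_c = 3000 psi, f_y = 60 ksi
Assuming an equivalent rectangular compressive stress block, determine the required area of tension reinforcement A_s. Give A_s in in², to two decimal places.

A_s ≈ 4.61 in²

From M_n = 0.85 f'_c a b (d − a/2):
a = d − √(d² − 2M_n/(0.85 f'_c b)) = 23.8 − √(23.8² − 2 × 5810/(0.85 × 3 × 19.4)) = 5.591 in.
A_s = 0.85 f'_c a b / f_y = 0.85 × 3 × 5.591 × 19.4 / 60 = 4.610 in².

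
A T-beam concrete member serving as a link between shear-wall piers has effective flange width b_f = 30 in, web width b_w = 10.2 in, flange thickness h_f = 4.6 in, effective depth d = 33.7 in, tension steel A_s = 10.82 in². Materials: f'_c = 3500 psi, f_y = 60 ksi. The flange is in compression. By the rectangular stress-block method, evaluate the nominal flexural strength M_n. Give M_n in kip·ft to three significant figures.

M_n ≈ 1570 kip·ft

Tension: T = A_s f_y = 10.82 × 60 = 649.2 kips.
Try a within the flange: a = T/(0.85 f'_c b_f) = 649.2/(0.85 × 3.5 × 30) = 7.274 in.
a = 7.274 > h_f = 4.6 in: the block extends into the web. Split into flange-overhang and web parts.
C_f = 0.85 f'_c (b_f − b_w) h_f = 0.85 × 3.5 × (30 − 10.2) × 4.6 = 271.0 kips.
Remaining web compression depth: a_w = (T − C_f)/(0.85 f'_c b_w) = (649.2 − 271.0)/(0.85 × 3.5 × 10.2) = 12.463 in.
M_n = C_f(d − h_f/2) + (T − C_f)(d − a_w/2) = 271.0 × (33.7 − 2.3) + 378.2 × (33.7 − 6.2315) = 8509.4 + 10388.6 = 18898.0 kip·in.
M_n = 18898.0/12 = 1574.83 kip·ft.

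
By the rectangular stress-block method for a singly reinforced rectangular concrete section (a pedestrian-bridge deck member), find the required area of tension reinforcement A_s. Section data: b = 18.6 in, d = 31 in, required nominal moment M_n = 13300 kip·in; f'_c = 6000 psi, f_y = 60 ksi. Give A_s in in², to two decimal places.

A_s ≈ 7.77 in²

From M_n = 0.85 f'_c a b (d − a/2):
a = d − √(d² − 2M_n/(0.85 f'_c b)) = 31 − √(31² − 2 × 13300/(0.85 × 6 × 18.6)) = 4.912 in.
A_s = 0.85 f'_c a b / f_y = 0.85 × 6 × 4.912 × 18.6 / 60 = 7.766 in².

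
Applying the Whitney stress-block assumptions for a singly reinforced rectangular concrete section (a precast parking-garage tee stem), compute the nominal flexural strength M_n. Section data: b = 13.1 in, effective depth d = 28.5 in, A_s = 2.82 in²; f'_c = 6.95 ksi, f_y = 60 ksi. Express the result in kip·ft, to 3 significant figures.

M_n ≈ 386 kip·ft

T = A_s f_y = 2.82 × 60 = 169.2 kips.
a = T/(0.85 f'_c b) = 169.2/(0.85 × 6.95 × 13.1) = 2.186 in.
M_n = T(d − a/2) = 169.2 × (28.5 − 1.093) = 4637.3 kip·in = 4637.3/12 = 386.44 kip·ft.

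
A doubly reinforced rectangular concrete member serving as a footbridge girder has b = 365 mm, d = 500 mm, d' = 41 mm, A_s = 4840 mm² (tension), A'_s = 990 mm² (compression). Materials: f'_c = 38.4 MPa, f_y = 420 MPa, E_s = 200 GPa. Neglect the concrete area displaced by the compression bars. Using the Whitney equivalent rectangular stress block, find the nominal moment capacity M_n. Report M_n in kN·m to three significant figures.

Assume both tension and compression steel yield.
Net tension couple steel: A_s − A'_s = 3850 mm².
a = (A_s − A'_s) f_y / (0.85 f'_c b) = 1617000/(0.85 × 38.4 × 365) = 135.73 mm.
c = a/β₁ = 135.73/0.776 = 174.91 mm; ε'_s = 0.003(c − d')/c = 0.0023 ≥ f_y/E_s = 0.0021, so compression steel does yield.
M_n = (A_s − A'_s) f_y (d − a/2) + A'_s f_y (d − d') = [1617000 × (500 − 67.865) + 415800 × (500 − 41)] × 10⁻⁶ = 698.76 + 190.85 = 889.61 kN·m.

M_n ≈ 890 kN·m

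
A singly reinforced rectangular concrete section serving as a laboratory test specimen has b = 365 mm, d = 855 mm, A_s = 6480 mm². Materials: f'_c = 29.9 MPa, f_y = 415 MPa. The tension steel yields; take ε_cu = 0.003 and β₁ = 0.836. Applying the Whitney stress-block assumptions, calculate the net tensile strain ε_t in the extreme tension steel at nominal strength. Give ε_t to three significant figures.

ε_t ≈ 0.00440

a = A_s f_y/(0.85 f'_c b) = 289.89 mm.
β₁ = 0.836, so c = a/β₁ = 289.89/0.836 = 346.76 mm.
From the linear strain diagram with ε_cu = 0.003: ε_t = 0.003 (d − c)/c = 0.003 × (855 − 346.76)/346.76 = 0.00440.
ε_t is between 0.004 and 0.005 — transition zone.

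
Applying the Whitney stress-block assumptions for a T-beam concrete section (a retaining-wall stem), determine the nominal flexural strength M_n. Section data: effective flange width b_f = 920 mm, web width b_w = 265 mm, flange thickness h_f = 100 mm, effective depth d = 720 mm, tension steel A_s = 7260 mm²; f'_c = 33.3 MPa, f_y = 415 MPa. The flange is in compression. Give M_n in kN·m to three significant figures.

Tension: T = A_s f_y = 7260 × 415 = 3012900 N.
Try a within the flange: a = T/(0.85 f'_c b_f) = 3012900/(0.85 × 33.3 × 920) = 115.70 mm.
a = 115.70 > h_f = 100 mm: the block extends into the web. Split into flange-overhang and web parts.
C_f = 0.85 f'_c (b_f − b_w) h_f = 0.85 × 33.3 × (920 − 265) × 100 = 1853978 N.
Remaining web compression depth: a_w = (T − C_f)/(0.85 f'_c b_w) = (3012900 − 1853978)/(0.85 × 33.3 × 265) = 154.51 mm.
M_n = C_f(d − h_f/2) + (T − C_f)(d − a_w/2) = 1853978 × (720 − 50) + 1158922 × (720 − 77.255) = 1242.17 + 744.89 = 1987.06 × 10⁶ N·mm.
M_n = 1987.06 kN·m.

M_n ≈ 1990 kN·m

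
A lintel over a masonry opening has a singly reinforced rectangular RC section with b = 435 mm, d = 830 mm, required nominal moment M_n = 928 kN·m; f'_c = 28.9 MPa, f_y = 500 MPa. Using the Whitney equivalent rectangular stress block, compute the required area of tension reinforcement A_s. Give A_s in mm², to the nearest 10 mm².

With M_n = 0.85 f'_c a b (d − a/2), solve the quadratic for a:
a = d − √(d² − 2M_n/(0.85 f'_c b)) = 830 − √(830² − 2 × 928×10⁶/(0.85 × 28.9 × 435)) = 112.22 mm.
A_s = 0.85 f'_c a b / f_y = 0.85 × 28.9 × 112.22 × 435 / 500 = 2398.3 mm².

A_s ≈ 2400 mm²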